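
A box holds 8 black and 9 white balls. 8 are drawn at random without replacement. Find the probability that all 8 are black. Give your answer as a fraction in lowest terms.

There are C(17,8) = 24310 possible selections.
Selections with all black: C(8,8) = 1.
Probability = 1/24310.

1/24310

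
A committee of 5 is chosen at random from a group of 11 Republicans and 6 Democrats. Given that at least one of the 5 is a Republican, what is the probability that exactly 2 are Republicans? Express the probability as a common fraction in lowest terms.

Work in counts. Selections with at least one Republican: C(17,5) − C(6,5) = 6188 − 6 = 6182.
Of those, selections where exactly 2 are Republicans: C(11,2)·C(6,3) = 55·20 = 1100.
Conditional probability = 1100/6182 = 50/281.

50/281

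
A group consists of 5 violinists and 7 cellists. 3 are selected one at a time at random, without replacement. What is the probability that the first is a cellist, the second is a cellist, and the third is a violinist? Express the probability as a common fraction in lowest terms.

Multiply the conditional probabilities at each draw: 7/12 · 6/11 · 5/10 = 210/1320 = 7/44.

7/44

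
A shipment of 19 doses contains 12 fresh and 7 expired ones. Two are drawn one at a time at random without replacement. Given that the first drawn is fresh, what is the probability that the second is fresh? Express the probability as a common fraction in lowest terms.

After removing one fresh, 18 remain: 11 fresh and 7 expired.
So the probability the next is fresh is 11/18.

11/18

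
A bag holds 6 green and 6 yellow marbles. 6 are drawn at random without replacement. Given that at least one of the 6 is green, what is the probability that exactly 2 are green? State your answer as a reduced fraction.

Work in counts. Selections with at least one green: C(12,6) − C(6,6) = 924 − 1 = 923.
Of those, selections where exactly 2 are green: C(6,2)·C(6,4) = 15·15 = 225.
Conditional probability = 225/923.

225/923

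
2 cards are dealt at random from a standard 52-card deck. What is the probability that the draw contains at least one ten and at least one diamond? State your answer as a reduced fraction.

29/442

There are C(52,2) = 1326 possible draws.
By inclusion-exclusion on the complements, draws missing all tens or all diamonds: C(48,2) + C(39,2) − C(36,2) = 1128 + 741 − 630 = 1239.
So draws with at least one of each: 1326 − 1239 = 87, probability 87/1326 = 29/442.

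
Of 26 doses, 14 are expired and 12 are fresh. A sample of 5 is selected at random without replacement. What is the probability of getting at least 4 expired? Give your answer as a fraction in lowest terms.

49/230

Total selections: C(26,5) = 65780.
Favorable selections (at least 4 expired): C(14,4)·C(12,1) + C(14,5)·C(12,0) = 12012 + 2002 = 14014.
Probability = 14014/65780 = 49/230.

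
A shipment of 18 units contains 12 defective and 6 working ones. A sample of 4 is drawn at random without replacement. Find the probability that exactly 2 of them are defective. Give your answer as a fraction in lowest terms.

The sample space is all 4-subsets of the 18: C(18,4) = 3060.
Selections with exactly 2 defective: choose 2 of the 12 defective and 2 of the 6 working, C(12,2)·C(6,2) = 66·15 = 990.
Probability = 990/3060 = 11/34.

11/34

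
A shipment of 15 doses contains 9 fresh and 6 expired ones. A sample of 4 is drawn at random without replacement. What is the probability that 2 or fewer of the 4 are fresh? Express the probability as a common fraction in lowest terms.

There are C(15,4) = 1365 ways to choose the 4.
Count the complement (more than 2 fresh): C(9,3)·C(6,1) + C(9,4)·C(6,0) = 504 + 126 = 630.
Probability = 1 − 630/1365 = 735/1365 = 7/13.

7/13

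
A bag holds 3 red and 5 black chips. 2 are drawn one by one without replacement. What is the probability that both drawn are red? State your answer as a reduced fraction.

Multiply the conditional probabilities at each draw: 3/8 · 2/7 = 6/56 = 3/28.

3/28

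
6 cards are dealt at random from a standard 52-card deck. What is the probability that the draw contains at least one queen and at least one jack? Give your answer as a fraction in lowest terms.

There are C(52,6) = 20358520 possible draws.
By inclusion-exclusion on the complements, draws missing all queens or all jacks: C(48,6) + C(48,6) − C(44,6) = 12271512 + 12271512 − 7059052 = 17483972.
So draws with at least one of each: 20358520 − 17483972 = 2874548, probability 2874548/20358520 = 718637/5089630.

718637/5089630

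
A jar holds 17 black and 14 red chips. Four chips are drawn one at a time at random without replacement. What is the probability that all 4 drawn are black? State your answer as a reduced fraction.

Multiply the conditional probabilities at each draw: 17/31 · 16/30 · 15/29 · 14/28 = 57120/755160 = 68/899.

68/899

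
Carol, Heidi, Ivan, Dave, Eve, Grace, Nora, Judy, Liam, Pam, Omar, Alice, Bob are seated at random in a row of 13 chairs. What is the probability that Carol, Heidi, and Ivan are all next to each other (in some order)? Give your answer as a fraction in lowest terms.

1/26

There are 13! = 6227020800 arrangements.
Treat the three as one block: 11! placements × 3! orders within the block = 39916800·6 = 239500800.
Probability = 239500800/6227020800 = 1/26.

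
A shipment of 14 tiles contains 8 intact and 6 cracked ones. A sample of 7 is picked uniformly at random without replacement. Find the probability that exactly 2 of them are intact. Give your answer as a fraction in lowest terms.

The sample space is all 7-subsets of the 14: C(14,7) = 3432.
Selections with exactly 2 intact: choose 2 of the 8 intact and 5 of the 6 cracked, C(8,2)·C(6,5) = 28·6 = 168.
Probability = 168/3432 = 7/143.

7/143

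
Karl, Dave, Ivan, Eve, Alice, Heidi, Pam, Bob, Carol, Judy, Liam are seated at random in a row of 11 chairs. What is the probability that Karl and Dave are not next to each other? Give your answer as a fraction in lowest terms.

There are 11! = 39916800 arrangements.
Arrangements with Karl and Dave adjacent: 2·10! = 7257600.
So not adjacent: 39916800 − 7257600 = 32659200, probability 32659200/39916800 = 9/11.

9/11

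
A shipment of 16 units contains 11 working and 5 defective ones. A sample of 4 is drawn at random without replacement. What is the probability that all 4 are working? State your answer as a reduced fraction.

33/182

There are C(16,4) = 1820 possible selections.
Selections with all working: C(11,4) = 330.
Probability = 330/1820 = 33/182.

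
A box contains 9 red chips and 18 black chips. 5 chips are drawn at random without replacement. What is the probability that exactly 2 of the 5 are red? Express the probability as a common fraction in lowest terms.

The sample space is all 5-subsets of the 27: C(27,5) = 80730.
Selections with exactly 2 red: choose 2 of the 9 red and 3 of the 18 black, C(9,2)·C(18,3) = 36·816 = 29376.
Probability = 29376/80730 = 544/1495.

544/1495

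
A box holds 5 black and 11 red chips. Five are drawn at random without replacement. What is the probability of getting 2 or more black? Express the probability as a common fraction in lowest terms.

Total selections: C(16,5) = 4368.
Count the complement (fewer than 2 black): C(5,0)·C(11,5) + C(5,1)·C(11,4) = 462 + 1650 = 2112.
Probability = 1 − 2112/4368 = 2256/4368 = 47/91.

47/91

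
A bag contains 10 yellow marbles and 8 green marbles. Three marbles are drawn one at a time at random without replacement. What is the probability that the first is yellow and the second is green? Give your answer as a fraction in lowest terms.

Multiply the conditional probabilities at each draw: 10/18 · 8/17 = 80/306 = 40/153.

40/153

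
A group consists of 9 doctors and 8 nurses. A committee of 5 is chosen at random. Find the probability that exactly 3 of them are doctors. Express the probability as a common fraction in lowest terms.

84/221

The sample space is all 5-subsets of the 17: C(17,5) = 6188.
Selections with exactly 3 doctors: choose 3 of the 9 doctors and 2 of the 8 nurses, C(9,3)·C(8,2) = 84·28 = 2352.
Probability = 2352/6188 = 84/221.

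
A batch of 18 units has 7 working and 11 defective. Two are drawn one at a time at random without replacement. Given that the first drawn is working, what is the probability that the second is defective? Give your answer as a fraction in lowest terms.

11/17

After removing one working, 17 remain: 6 working and 11 defective.
So the probability the next is defective is 11/17.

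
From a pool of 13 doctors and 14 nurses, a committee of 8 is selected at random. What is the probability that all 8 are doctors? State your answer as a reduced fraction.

1/1725

There are C(27,8) = 2220075 possible selections.
Selections with all doctors: C(13,8) = 1287.
Probability = 1287/2220075 = 1/1725.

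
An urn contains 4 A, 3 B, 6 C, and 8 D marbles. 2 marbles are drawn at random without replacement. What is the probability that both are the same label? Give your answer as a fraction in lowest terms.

There are C(21,2) = 210 ways to draw 2 marbles.
All same label: C(4,2) + C(3,2) + C(6,2) + C(8,2) = 6 + 3 + 15 + 28 = 52.
Probability = 52/210 = 26/105.

26/105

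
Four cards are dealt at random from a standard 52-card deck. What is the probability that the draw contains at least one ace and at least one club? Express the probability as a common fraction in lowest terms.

There are C(52,4) = 270725 possible draws.
By inclusion-exclusion on the complements, draws missing all aces or all clubs: C(48,4) + C(39,4) − C(36,4) = 194580 + 82251 − 58905 = 217926.
So draws with at least one of each: 270725 − 217926 = 52799, probability 52799/270725.

52799/270725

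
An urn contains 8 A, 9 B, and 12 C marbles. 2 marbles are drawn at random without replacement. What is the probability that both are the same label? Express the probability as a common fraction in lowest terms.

There are C(29,2) = 406 ways to draw 2 marbles.
All same label: C(8,2) + C(9,2) + C(12,2) = 28 + 36 + 66 = 130.
Probability = 130/406 = 65/203.

65/203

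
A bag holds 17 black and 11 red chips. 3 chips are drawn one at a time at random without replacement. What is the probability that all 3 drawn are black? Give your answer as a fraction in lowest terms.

Multiply the conditional probabilities at each draw: 17/28 · 16/27 · 15/26 = 4080/19656 = 170/819.

170/819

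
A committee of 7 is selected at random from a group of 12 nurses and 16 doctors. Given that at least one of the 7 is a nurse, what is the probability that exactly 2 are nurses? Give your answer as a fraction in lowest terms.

252/1025

Work in counts. Selections with at least one nurse: C(28,7) − C(16,7) = 1184040 − 11440 = 1172600.
Of those, selections where exactly 2 are nurses: C(12,2)·C(16,5) = 66·4368 = 288288.
Conditional probability = 288288/1172600 = 252/1025.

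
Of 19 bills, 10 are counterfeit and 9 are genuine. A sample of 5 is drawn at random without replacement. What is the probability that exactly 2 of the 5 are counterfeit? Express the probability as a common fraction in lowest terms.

The sample space is all 5-subsets of the 19: C(19,5) = 11628.
Selections with exactly 2 counterfeit: choose 2 of the 10 counterfeit and 3 of the 9 genuine, C(10,2)·C(9,3) = 45·84 = 3780.
Probability = 3780/11628 = 105/323.

105/323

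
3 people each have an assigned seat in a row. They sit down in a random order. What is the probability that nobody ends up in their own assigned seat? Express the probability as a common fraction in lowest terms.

There are 3! = 6 seatings.
By inclusion-exclusion, seatings with no fixed points: C(3,0)·3! − C(3,1)·2! + C(3,2)·1! − C(3,3)·0! = 2.
Probability = 2/6 = 1/3.

1/3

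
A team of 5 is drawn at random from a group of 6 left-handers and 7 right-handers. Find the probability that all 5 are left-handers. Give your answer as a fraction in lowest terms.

2/429

There are C(13,5) = 1287 possible selections.
Selections with all left-handers: C(6,5) = 6.
Probability = 6/1287 = 2/429.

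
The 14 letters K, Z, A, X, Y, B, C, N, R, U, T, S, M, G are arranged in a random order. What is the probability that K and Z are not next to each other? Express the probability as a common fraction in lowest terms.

6/7

There are 14! = 87178291200 arrangements.
Arrangements with K and Z adjacent: 2·13! = 12454041600.
So not adjacent: 87178291200 − 12454041600 = 74724249600, probability 74724249600/87178291200 = 6/7.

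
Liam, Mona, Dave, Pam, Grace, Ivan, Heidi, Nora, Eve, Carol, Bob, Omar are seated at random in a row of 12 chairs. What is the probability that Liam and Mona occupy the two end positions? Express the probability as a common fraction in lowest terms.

There are 12! = 479001600 arrangements.
Place Liam and Mona at the ends in 2 ways, arrange the remaining 10 in 10! = 3628800 ways: 2·3628800 = 7257600.
Probability = 7257600/479001600 = 1/66.

1/66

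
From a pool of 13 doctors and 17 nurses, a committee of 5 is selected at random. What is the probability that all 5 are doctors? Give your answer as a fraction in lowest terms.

There are C(30,5) = 142506 possible selections.
Selections with all doctors: C(13,5) = 1287.
Probability = 1287/142506 = 11/1218.

11/1218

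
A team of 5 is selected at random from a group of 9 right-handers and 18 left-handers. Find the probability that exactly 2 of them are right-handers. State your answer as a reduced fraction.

The sample space is all 5-subsets of the 27: C(27,5) = 80730.
Selections with exactly 2 right-handers: choose 2 of the 9 right-handers and 3 of the 18 left-handers, C(9,2)·C(18,3) = 36·816 = 29376.
Probability = 29376/80730 = 544/1495.

544/1495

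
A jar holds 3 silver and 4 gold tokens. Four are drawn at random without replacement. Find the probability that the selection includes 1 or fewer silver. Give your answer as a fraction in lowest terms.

Total selections: C(7,4) = 35.
Favorable selections (1 or fewer silver): C(3,0)·C(4,4) + C(3,1)·C(4,3) = 1 + 12 = 13.
Probability = 13/35.

13/35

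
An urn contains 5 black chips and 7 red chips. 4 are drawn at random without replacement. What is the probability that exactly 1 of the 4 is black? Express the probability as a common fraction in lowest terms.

35/99

Total number of selections: C(12,4) = 495.
Selections with exactly 1 black: choose 1 of the 5 black and 3 of the 7 red, C(5,1)·C(7,3) = 5·35 = 175.
Probability = 175/495 = 35/99.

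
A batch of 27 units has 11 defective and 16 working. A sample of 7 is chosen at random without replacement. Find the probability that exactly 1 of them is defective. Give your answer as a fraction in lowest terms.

The sample space is all 7-subsets of the 27: C(27,7) = 888030.
Selections with exactly 1 defective: choose 1 of the 11 defective and 6 of the 16 working, C(11,1)·C(16,6) = 11·8008 = 88088.
Probability = 88088/888030 = 308/3105.

308/3105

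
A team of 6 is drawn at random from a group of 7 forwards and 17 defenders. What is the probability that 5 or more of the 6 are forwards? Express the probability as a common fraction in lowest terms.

Total selections: C(24,6) = 134596.
Favorable selections (5 or more forwards): C(7,5)·C(17,1) + C(7,6)·C(17,0) = 357 + 7 = 364.
Probability = 364/134596 = 13/4807.

13/4807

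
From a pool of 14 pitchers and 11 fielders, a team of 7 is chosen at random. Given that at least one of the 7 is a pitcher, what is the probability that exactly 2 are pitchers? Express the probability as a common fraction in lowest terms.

Work in counts. Selections with at least one pitcher: C(25,7) − C(11,7) = 480700 − 330 = 480370.
Of those, selections where exactly 2 are pitchers: C(14,2)·C(11,5) = 91·462 = 42042.
Conditional probability = 42042/480370 = 1911/21835.

1911/21835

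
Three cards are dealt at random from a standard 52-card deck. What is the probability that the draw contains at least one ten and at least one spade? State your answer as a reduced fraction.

There are C(52,3) = 22100 possible draws.
By inclusion-exclusion on the complements, draws missing all tens or all spades: C(48,3) + C(39,3) − C(36,3) = 17296 + 9139 − 7140 = 19295.
So draws with at least one of each: 22100 − 19295 = 2805, probability 2805/22100 = 33/260.

33/260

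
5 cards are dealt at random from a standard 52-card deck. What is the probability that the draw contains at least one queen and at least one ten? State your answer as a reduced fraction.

6509/64974

There are C(52,5) = 2598960 possible draws.
By inclusion-exclusion on the complements, draws missing all queens or all tens: C(48,5) + C(48,5) − C(44,5) = 1712304 + 1712304 − 1086008 = 2338600.
So draws with at least one of each: 2598960 − 2338600 = 260360, probability 260360/2598960 = 6509/64974.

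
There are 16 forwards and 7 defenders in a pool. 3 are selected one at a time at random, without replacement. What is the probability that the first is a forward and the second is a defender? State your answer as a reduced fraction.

56/253

Multiply the conditional probabilities at each draw: 16/23 · 7/22 = 112/506 = 56/253.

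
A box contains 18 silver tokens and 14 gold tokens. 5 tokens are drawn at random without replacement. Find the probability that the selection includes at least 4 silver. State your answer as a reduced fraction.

459/1798

There are C(32,5) = 201376 ways to choose the 5.
Favorable selections (at least 4 silver): C(18,4)·C(14,1) + C(18,5)·C(14,0) = 42840 + 8568 = 51408.
Probability = 51408/201376 = 459/1798.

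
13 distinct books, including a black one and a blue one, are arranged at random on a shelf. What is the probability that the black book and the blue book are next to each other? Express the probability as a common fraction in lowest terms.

2/13

There are 13! = 6227020800 arrangements.
Treat the black book and the blue book as a block: 12! arrangements of the blocks × 2 orders within the block = 2·479001600 = 958003200.
Probability = 958003200/6227020800 = 2/13.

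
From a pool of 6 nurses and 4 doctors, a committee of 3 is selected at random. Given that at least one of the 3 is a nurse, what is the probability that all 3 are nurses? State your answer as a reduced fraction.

5/29

Work in counts. Selections with at least one nurse: C(10,3) − C(4,3) = 120 − 4 = 116.
Of those, selections where all 3 are nurses: C(6,3) = 20.
Conditional probability = 20/116 = 5/29.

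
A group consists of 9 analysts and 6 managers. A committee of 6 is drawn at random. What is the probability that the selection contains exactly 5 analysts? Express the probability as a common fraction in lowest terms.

108/715

There are C(15,6) = 5005 ways to choose 6 from 15.
Selections with exactly 5 analysts: choose 5 of the 9 analysts and 1 of the 6 managers, C(9,5)·C(6,1) = 126·6 = 756.
Probability = 756/5005 = 108/715.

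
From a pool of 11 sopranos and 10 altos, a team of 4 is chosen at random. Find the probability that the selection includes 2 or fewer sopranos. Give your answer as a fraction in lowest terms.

89/133

Total selections: C(21,4) = 5985.
Count the complement (more than 2 sopranos): C(11,3)·C(10,1) + C(11,4)·C(10,0) = 1650 + 330 = 1980.
Probability = 1 − 1980/5985 = 4005/5985 = 89/133.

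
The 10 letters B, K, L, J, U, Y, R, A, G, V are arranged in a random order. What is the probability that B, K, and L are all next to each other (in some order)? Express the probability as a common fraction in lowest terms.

There are 10! = 3628800 arrangements.
Treat the three as one block: 8! placements × 3! orders within the block = 40320·6 = 241920.
Probability = 241920/3628800 = 1/15.

1/15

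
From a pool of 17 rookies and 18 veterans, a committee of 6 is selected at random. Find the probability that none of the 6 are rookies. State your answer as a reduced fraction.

39/3410

There are C(35,6) = 1623160 possible selections.
Selections with no rookies (all veterans): C(18,6) = 18564.
Probability = 18564/1623160 = 39/3410.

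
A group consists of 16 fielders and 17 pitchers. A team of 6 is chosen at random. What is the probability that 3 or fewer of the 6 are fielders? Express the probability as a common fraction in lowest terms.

Total selections: C(33,6) = 1107568.
Count the complement (more than 3 fielders): C(16,4)·C(17,2) + C(16,5)·C(17,1) + C(16,6)·C(17,0) = 247520 + 74256 + 8008 = 329784.
Probability = 1 − 329784/1107568 = 777784/1107568 = 13889/19778.

13889/19778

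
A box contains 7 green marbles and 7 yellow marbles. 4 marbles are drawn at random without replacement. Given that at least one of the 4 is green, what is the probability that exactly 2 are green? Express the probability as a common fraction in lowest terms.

21/46

Work in counts. Selections with at least one green: C(14,4) − C(7,4) = 1001 − 35 = 966.
Of those, selections where exactly 2 are green: C(7,2)·C(7,2) = 21·21 = 441.
Conditional probability = 441/966 = 21/46.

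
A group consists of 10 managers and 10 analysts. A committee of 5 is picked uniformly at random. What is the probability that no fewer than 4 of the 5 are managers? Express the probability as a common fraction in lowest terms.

Total selections: C(20,5) = 15504.
Favorable selections (no fewer than 4 managers): C(10,4)·C(10,1) + C(10,5)·C(10,0) = 2100 + 252 = 2352.
Probability = 2352/15504 = 49/323.

49/323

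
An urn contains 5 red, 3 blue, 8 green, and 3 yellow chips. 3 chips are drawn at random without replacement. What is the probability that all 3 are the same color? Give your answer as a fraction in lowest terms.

There are C(19,3) = 969 ways to draw 3 chips.
All same color: C(5,3) + C(3,3) + C(8,3) + C(3,3) = 10 + 1 + 56 + 1 = 68.
Probability = 68/969 = 4/57.

4/57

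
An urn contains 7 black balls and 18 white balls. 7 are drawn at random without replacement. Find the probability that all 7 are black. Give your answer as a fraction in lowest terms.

1/480700

There are C(25,7) = 480700 possible selections.
Selections with all black: C(7,7) = 1.
Probability = 1/480700.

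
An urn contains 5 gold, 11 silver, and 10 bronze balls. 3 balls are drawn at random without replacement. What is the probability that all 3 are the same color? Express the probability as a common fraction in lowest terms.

59/520

There are C(26,3) = 2600 ways to draw 3 balls.
All same color: C(5,3) + C(11,3) + C(10,3) = 10 + 165 + 120 = 295.
Probability = 295/2600 = 59/520.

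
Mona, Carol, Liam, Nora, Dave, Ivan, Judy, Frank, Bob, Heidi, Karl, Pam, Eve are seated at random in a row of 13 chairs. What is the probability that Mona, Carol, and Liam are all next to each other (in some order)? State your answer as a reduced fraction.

1/26

There are 13! = 6227020800 arrangements.
Treat the three as one block: 11! placements × 3! orders within the block = 39916800·6 = 239500800.
Probability = 239500800/6227020800 = 1/26.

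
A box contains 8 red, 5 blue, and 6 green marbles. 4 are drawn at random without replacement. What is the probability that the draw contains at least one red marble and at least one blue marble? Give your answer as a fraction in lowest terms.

There are C(19,4) = 3876 possible draws.
By inclusion-exclusion on the complements, draws missing all red or all blue: C(11,4) + C(14,4) − C(6,4) = 330 + 1001 − 15 = 1316.
So draws with at least one of each: 3876 − 1316 = 2560, probability 2560/3876 = 640/969.

640/969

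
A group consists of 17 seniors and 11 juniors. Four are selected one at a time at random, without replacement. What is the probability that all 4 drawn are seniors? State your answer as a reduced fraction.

68/585

Multiply the conditional probabilities at each draw: 17/28 · 16/27 · 15/26 · 14/25 = 57120/491400 = 68/585.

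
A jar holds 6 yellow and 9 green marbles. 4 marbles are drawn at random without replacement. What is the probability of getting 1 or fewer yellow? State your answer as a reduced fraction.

6/13

Total selections: C(15,4) = 1365.
Favorable selections (1 or fewer yellow): C(6,0)·C(9,4) + C(6,1)·C(9,3) = 126 + 504 = 630.
Probability = 630/1365 = 6/13.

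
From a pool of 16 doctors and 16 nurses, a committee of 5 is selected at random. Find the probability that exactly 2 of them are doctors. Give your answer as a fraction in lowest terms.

300/899

There are C(32,5) = 201376 ways to choose 5 from 32.
Selections with exactly 2 doctors: choose 2 of the 16 doctors and 3 of the 16 nurses, C(16,2)·C(16,3) = 120·560 = 67200.
Probability = 67200/201376 = 300/899.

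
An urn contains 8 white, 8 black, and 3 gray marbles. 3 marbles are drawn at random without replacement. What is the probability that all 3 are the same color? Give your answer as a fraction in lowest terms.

113/969

There are C(19,3) = 969 ways to draw 3 marbles.
All same color: C(8,3) + C(8,3) + C(3,3) = 56 + 56 + 1 = 113.
Probability = 113/969.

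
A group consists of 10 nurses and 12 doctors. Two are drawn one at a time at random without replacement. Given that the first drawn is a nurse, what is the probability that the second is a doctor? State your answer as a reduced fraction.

After removing one nurse, 21 remain: 9 nurses and 12 doctors.
So the probability the next is a doctor is 12/21 = 4/7.

4/7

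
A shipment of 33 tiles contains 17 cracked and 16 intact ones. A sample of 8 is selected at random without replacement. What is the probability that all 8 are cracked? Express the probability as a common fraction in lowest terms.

There are C(33,8) = 13884156 possible selections.
Selections with all cracked: C(17,8) = 24310.
Probability = 24310/13884156 = 85/48546.

85/48546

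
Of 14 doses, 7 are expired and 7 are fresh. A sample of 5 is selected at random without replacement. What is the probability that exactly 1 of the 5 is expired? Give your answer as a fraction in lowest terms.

Total number of selections: C(14,5) = 2002.
Selections with exactly 1 expired: choose 1 of the 7 expired and 4 of the 7 fresh, C(7,1)·C(7,4) = 7·35 = 245.
Probability = 245/2002 = 35/286.

35/286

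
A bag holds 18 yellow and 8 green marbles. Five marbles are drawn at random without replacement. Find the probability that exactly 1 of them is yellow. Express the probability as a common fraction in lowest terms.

Total number of selections: C(26,5) = 65780.
Selections with exactly 1 yellow: choose 1 of the 18 yellow and 4 of the 8 green, C(18,1)·C(8,4) = 18·70 = 1260.
Probability = 1260/65780 = 63/3289.

63/3289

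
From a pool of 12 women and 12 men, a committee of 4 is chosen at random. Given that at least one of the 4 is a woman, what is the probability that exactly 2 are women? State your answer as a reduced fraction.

Work in counts. Selections with at least one woman: C(24,4) − C(12,4) = 10626 − 495 = 10131.
Of those, selections where exactly 2 are women: C(12,2)·C(12,2) = 66·66 = 4356.
Conditional probability = 4356/10131 = 132/307.

132/307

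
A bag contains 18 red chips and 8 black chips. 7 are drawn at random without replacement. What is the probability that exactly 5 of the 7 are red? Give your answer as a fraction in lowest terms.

Total number of selections: C(26,7) = 657800.
Selections with exactly 5 red: choose 5 of the 18 red and 2 of the 8 black, C(18,5)·C(8,2) = 8568·28 = 239904.
Probability = 239904/657800 = 29988/82225.

29988/82225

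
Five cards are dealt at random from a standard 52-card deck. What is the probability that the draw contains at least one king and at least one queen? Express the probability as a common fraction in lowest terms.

6509/64974

There are C(52,5) = 2598960 possible draws.
By inclusion-exclusion on the complements, draws missing all kings or all queens: C(48,5) + C(48,5) − C(44,5) = 1712304 + 1712304 − 1086008 = 2338600.
So draws with at least one of each: 2598960 − 2338600 = 260360, probability 260360/2598960 = 6509/64974.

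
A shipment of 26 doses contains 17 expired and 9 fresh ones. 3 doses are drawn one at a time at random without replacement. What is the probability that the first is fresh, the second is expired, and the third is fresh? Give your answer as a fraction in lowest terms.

Multiply the conditional probabilities at each draw: 9/26 · 17/25 · 8/24 = 1224/15600 = 51/650.

51/650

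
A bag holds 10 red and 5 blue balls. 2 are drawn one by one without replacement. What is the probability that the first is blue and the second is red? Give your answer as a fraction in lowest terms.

Multiply the conditional probabilities at each draw: 5/15 · 10/14 = 50/210 = 5/21.

5/21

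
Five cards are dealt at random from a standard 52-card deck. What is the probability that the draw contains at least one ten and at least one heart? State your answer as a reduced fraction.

There are C(52,5) = 2598960 possible draws.
By inclusion-exclusion on the complements, draws missing all tens or all hearts: C(48,5) + C(39,5) − C(36,5) = 1712304 + 575757 − 376992 = 1911069.
So draws with at least one of each: 2598960 − 1911069 = 687891, probability 687891/2598960 = 229297/866320.

229297/866320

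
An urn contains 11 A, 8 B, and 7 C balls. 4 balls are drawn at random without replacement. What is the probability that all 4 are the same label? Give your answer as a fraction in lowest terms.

There are C(26,4) = 14950 ways to draw 4 balls.
All same label: C(11,4) + C(8,4) + C(7,4) = 330 + 70 + 35 = 435.
Probability = 435/14950 = 87/2990.

87/2990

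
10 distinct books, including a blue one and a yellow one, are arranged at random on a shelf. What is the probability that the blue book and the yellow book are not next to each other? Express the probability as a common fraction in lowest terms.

There are 10! = 3628800 arrangements.
Arrangements with the blue book and the yellow book adjacent: 2·9! = 725760.
So not adjacent: 3628800 − 725760 = 2903040, probability 2903040/3628800 = 4/5.

4/5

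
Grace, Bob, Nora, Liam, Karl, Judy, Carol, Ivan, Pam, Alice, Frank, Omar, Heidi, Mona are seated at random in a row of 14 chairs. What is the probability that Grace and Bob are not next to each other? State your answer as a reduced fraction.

6/7

There are 14! = 87178291200 arrangements.
Arrangements with Grace and Bob adjacent: 2·13! = 12454041600.
So not adjacent: 87178291200 − 12454041600 = 74724249600, probability 74724249600/87178291200 = 6/7.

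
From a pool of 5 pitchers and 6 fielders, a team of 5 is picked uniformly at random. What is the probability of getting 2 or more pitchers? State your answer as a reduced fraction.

Total selections: C(11,5) = 462.
Count the complement (fewer than 2 pitchers): C(5,0)·C(6,5) + C(5,1)·C(6,4) = 6 + 75 = 81.
Probability = 1 − 81/462 = 381/462 = 127/154.

127/154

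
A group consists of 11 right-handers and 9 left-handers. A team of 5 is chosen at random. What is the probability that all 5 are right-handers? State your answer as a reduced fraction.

There are C(20,5) = 15504 possible selections.
Selections with all right-handers: C(11,5) = 462.
Probability = 462/15504 = 77/2584.

77/2584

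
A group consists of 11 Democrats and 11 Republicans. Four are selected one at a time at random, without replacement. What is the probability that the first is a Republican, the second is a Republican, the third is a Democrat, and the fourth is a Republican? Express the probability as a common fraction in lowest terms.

33/532

Multiply the conditional probabilities at each draw: 11/22 · 10/21 · 11/20 · 9/19 = 10890/175560 = 33/532.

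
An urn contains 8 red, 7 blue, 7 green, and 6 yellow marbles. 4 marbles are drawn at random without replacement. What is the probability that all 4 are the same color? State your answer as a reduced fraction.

31/4095

There are C(28,4) = 20475 ways to draw 4 marbles.
All same color: C(8,4) + C(7,4) + C(7,4) + C(6,4) = 70 + 35 + 35 + 15 = 155.
Probability = 155/20475 = 31/4095.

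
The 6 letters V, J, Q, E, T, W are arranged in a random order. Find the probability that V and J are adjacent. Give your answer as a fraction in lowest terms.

There are 6! = 720 arrangements.
Treat V and J as a block: 5! arrangements of the blocks × 2 orders within the block = 2·120 = 240.
Probability = 240/720 = 1/3.

1/3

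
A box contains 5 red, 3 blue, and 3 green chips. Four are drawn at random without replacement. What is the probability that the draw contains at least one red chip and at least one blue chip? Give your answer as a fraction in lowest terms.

There are C(11,4) = 330 possible draws.
By inclusion-exclusion on the complements, draws missing all red or all blue: C(6,4) + C(8,4) − C(3,4) = 15 + 70 − 0 = 85.
So draws with at least one of each: 330 − 85 = 245, probability 245/330 = 49/66.

49/66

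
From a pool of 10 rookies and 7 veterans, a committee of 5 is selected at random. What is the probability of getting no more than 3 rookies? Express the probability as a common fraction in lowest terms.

Total selections: C(17,5) = 6188.
Count the complement (more than 3 rookies): C(10,4)·C(7,1) + C(10,5)·C(7,0) = 1470 + 252 = 1722.
Probability = 1 − 1722/6188 = 4466/6188 = 319/442.

319/442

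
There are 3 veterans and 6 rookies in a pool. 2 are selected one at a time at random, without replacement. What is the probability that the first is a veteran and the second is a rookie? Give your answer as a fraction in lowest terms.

Multiply the conditional probabilities at each draw: 3/9 · 6/8 = 18/72 = 1/4.

1/4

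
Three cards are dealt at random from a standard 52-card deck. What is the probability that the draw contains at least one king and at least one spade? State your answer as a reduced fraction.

There are C(52,3) = 22100 possible draws.
By inclusion-exclusion on the complements, draws missing all kings or all spades: C(48,3) + C(39,3) − C(36,3) = 17296 + 9139 − 7140 = 19295.
So draws with at least one of each: 22100 − 19295 = 2805, probability 2805/22100 = 33/260.

33/260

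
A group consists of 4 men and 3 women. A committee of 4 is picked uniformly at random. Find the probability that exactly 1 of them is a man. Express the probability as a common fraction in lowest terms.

4/35

There are C(7,4) = 35 ways to choose 4 from 7.
Selections with exactly 1 man: choose 1 of the 4 men and 3 of the 3 women, C(4,1)·C(3,3) = 4·1 = 4.
Probability = 4/35.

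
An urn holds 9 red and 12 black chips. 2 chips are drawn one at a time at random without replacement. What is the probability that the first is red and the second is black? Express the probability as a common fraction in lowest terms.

Multiply the conditional probabilities at each draw: 9/21 · 12/20 = 108/420 = 9/35.

9/35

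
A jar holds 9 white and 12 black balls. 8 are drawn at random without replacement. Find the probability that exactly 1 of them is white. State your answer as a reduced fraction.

396/11305

The sample space is all 8-subsets of the 21: C(21,8) = 203490.
Selections with exactly 1 white: choose 1 of the 9 white and 7 of the 12 black, C(9,1)·C(12,7) = 9·792 = 7128.
Probability = 7128/203490 = 396/11305.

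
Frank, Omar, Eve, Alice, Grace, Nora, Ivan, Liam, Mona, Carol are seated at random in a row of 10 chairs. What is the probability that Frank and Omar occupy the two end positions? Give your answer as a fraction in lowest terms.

There are 10! = 3628800 arrangements.
Place Frank and Omar at the ends in 2 ways, arrange the remaining 8 in 8! = 40320 ways: 2·40320 = 80640.
Probability = 80640/3628800 = 1/45.

1/45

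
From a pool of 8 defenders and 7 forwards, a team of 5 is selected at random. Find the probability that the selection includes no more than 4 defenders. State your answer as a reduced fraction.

421/429

There are C(15,5) = 3003 ways to choose the 5.
Favorable selections (no more than 4 defenders): C(8,0)·C(7,5) + C(8,1)·C(7,4) + C(8,2)·C(7,3) + C(8,3)·C(7,2) + C(8,4)·C(7,1) = 21 + 280 + 980 + 1176 + 490 = 2947.
Probability = 2947/3003 = 421/429.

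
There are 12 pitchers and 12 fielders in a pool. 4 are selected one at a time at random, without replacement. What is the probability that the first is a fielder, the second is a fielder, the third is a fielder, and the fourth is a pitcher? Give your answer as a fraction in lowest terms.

10/161

Multiply the conditional probabilities at each draw: 12/24 · 11/23 · 10/22 · 12/21 = 15840/255024 = 10/161.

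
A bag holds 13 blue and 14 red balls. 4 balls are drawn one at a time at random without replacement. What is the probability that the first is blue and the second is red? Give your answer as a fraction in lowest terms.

Multiply the conditional probabilities at each draw: 13/27 · 14/26 = 182/702 = 7/27.

7/27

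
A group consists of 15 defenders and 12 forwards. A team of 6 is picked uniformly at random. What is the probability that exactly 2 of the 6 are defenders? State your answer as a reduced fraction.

105/598

The sample space is all 6-subsets of the 27: C(27,6) = 296010.
Selections with exactly 2 defenders: choose 2 of the 15 defenders and 4 of the 12 forwards, C(15,2)·C(12,4) = 105·495 = 51975.
Probability = 51975/296010 = 105/598.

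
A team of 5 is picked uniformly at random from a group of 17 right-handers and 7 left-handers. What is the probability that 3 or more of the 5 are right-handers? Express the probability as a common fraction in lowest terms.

221/253

Total selections: C(24,5) = 42504.
Favorable selections (3 or more right-handers): C(17,3)·C(7,2) + C(17,4)·C(7,1) + C(17,5)·C(7,0) = 14280 + 16660 + 6188 = 37128.
Probability = 37128/42504 = 221/253.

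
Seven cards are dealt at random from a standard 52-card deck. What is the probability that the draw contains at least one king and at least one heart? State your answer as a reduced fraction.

There are C(52,7) = 133784560 possible draws.
By inclusion-exclusion on the complements, draws missing all kings or all hearts: C(48,7) + C(39,7) − C(36,7) = 73629072 + 15380937 − 8347680 = 80662329.
So draws with at least one of each: 133784560 − 80662329 = 53122231, probability 53122231/133784560.

53122231/133784560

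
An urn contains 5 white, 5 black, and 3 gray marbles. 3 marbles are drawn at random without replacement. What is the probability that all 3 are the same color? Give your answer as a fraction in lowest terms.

21/286

There are C(13,3) = 286 ways to draw 3 marbles.
All same color: C(5,3) + C(5,3) + C(3,3) = 10 + 10 + 1 = 21.
Probability = 21/286.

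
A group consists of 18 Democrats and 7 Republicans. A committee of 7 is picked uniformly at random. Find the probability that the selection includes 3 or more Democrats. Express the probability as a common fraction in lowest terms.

There are C(25,7) = 480700 ways to choose the 7.
Count the complement (fewer than 3 Democrats): C(18,0)·C(7,7) + C(18,1)·C(7,6) + C(18,2)·C(7,5) = 1 + 126 + 3213 = 3340.
Probability = 1 − 3340/480700 = 477360/480700 = 23868/24035.

23868/24035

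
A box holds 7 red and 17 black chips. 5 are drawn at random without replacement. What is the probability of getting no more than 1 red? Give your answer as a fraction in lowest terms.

136/253

There are C(24,5) = 42504 ways to choose the 5.
Favorable selections (no more than 1 red): C(7,0)·C(17,5) + C(7,1)·C(17,4) = 6188 + 16660 = 22848.
Probability = 22848/42504 = 136/253.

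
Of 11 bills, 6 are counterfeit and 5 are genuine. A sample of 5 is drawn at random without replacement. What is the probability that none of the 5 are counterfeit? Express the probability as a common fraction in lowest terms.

1/462

There are C(11,5) = 462 possible selections.
Selections with no counterfeit (all genuine): C(5,5) = 1.
Probability = 1/462.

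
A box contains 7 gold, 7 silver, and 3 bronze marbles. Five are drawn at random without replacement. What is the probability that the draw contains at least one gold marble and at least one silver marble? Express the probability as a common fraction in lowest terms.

203/221

There are C(17,5) = 6188 possible draws.
By inclusion-exclusion on the complements, draws missing all gold or all silver: C(10,5) + C(10,5) − C(3,5) = 252 + 252 − 0 = 504.
So draws with at least one of each: 6188 − 504 = 5684, probability 5684/6188 = 203/221.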